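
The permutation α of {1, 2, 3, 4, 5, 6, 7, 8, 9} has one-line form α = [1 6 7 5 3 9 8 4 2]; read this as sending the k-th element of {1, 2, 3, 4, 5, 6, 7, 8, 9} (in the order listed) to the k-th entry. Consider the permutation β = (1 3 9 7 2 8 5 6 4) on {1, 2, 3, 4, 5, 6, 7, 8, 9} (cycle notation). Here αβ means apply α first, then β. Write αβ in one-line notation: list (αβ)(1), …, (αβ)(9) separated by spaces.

3 4 2 6 9 7 5 1 8

For each element, apply α then β: 1 → 1 → 3; 2 → 6 → 4; 3 → 7 → 2; 4 → 5 → 6; 5 → 3 → 9; 6 → 9 → 7; 7 → 8 → 5; 8 → 4 → 1; 9 → 2 → 8.
Collecting the images, αβ = [3 4 2 6 9 7 5 1 8].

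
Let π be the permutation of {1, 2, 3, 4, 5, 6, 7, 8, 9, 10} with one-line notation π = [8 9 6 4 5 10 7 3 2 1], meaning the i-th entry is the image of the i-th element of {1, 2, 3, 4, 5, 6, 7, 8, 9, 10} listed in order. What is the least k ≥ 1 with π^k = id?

10

Decomposing into disjoint cycles gives cycle lengths 5, 2, 1, 1, 1.
The order of π is the least common multiple of its cycle lengths: lcm(5, 2) = 10.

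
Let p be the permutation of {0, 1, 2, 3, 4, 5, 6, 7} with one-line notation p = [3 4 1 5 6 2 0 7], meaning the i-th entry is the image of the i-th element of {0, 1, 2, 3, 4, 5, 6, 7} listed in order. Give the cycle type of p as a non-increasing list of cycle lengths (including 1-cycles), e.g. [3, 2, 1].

[7, 1]

The disjoint cycles are (0 3 5 2 1 4 6)(7), with lengths 7, 1 in non-increasing order.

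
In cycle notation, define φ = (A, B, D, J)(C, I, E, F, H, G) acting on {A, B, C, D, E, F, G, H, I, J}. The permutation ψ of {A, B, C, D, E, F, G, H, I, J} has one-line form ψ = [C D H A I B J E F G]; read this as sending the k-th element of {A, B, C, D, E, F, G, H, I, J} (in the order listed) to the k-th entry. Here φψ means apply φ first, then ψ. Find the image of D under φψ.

G

First apply φ: φ(D) = J, then ψ(J) = G. Thus (φψ)(D) = G.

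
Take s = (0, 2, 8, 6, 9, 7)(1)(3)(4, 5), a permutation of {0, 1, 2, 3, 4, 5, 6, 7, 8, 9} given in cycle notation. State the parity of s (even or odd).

The cycle lengths are 6, 2, 1, 1.
A cycle of length ℓ contributes ℓ−1 transpositions, so s is a product of 5 + 1 = 6 transpositions — even.

even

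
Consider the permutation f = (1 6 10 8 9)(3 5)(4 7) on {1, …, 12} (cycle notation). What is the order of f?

10

The disjoint cycles have lengths 5, 2, 2, 1, 1, 1.
The order of f is the least common multiple of its cycle lengths: lcm(5, 2, 2) = 10.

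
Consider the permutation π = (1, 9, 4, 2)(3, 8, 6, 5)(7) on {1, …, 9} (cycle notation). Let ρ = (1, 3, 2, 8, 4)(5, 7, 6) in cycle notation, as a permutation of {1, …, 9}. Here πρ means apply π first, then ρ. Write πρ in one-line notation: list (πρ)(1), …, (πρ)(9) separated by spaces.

For each element, apply π then ρ: 1 → 9 → 9; 2 → 1 → 3; 3 → 8 → 4; 4 → 2 → 8; 5 → 3 → 2; 6 → 5 → 7; 7 → 7 → 6; 8 → 6 → 5; 9 → 4 → 1.
So πρ in one-line form is 9 3 4 8 2 7 6 5 1.

9 3 4 8 2 7 6 5 1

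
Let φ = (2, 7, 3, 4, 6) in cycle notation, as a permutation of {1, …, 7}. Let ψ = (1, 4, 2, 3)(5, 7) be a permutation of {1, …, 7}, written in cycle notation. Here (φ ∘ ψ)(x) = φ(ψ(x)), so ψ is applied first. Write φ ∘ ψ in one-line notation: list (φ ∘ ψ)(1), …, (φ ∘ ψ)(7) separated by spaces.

(φ ∘ ψ)(x) = φ(ψ(x)). Computing each image: φ(ψ(1)) = φ(4) = 6, φ(ψ(2)) = φ(3) = 4, φ(ψ(3)) = φ(1) = 1, φ(ψ(4)) = φ(2) = 7, φ(ψ(5)) = φ(7) = 3, φ(ψ(6)) = φ(6) = 2, φ(ψ(7)) = φ(5) = 5.
Hence φ ∘ ψ = [6 4 1 7 3 2 5].

6 4 1 7 3 2 5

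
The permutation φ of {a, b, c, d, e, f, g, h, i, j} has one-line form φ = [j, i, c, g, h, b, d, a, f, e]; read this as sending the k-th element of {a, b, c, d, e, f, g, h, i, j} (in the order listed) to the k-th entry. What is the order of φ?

12

The disjoint-cycle form of φ has cycle lengths 4, 3, 2, 1.
Since disjoint cycles commute, ord(φ) = lcm(4, 3, 2) = 12.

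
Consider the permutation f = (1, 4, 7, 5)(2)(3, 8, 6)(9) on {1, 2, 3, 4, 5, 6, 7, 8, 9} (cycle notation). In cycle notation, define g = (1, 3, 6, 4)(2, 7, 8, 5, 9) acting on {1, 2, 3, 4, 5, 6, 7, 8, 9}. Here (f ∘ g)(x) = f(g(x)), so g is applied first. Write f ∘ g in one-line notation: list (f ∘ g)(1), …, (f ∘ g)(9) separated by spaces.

8 5 3 4 9 7 6 1 2

For each element, apply g then f: 1 → 3 → 8; 2 → 7 → 5; 3 → 6 → 3; 4 → 1 → 4; 5 → 9 → 9; 6 → 4 → 7; 7 → 8 → 6; 8 → 5 → 1; 9 → 2 → 2.
So f ∘ g in one-line form is 8 5 3 4 9 7 6 1 2.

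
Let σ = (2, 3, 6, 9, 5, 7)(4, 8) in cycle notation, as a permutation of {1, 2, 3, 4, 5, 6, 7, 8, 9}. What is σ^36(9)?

9

9 lies in the 6-cycle (2, 3, 6, 9, 5, 7).
On a 6-cycle, σ^6 is the identity, so σ^36 = σ^0 there (36 ≡ 0 mod 6).
So σ^36(9) = 9.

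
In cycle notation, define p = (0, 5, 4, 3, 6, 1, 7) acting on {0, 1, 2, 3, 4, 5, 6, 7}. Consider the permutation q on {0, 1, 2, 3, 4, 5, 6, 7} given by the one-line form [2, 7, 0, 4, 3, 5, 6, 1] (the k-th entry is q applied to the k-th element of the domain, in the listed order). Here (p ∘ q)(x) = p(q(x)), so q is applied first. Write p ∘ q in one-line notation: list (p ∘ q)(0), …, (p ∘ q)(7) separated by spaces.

2 0 5 3 6 4 1 7

For each element, apply q then p: 0 → 2 → 2; 1 → 7 → 0; 2 → 0 → 5; 3 → 4 → 3; 4 → 3 → 6; 5 → 5 → 4; 6 → 6 → 1; 7 → 1 → 7.
So p ∘ q in one-line form is 2 0 5 3 6 4 1 7.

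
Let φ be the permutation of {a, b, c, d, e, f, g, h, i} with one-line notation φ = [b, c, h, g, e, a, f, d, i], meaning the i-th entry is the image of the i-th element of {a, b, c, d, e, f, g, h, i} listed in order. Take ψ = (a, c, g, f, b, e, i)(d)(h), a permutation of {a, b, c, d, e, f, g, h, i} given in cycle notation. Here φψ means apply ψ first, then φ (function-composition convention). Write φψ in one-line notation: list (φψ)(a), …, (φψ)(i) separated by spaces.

(φψ)(x) = φ(ψ(x)). Computing each image: φ(ψ(a)) = φ(c) = h, φ(ψ(b)) = φ(e) = e, φ(ψ(c)) = φ(g) = f, φ(ψ(d)) = φ(d) = g, φ(ψ(e)) = φ(i) = i, φ(ψ(f)) = φ(b) = c, φ(ψ(g)) = φ(f) = a, φ(ψ(h)) = φ(h) = d, φ(ψ(i)) = φ(a) = b.
Hence φψ = [h e f g i c a d b].

h e f g i c a d b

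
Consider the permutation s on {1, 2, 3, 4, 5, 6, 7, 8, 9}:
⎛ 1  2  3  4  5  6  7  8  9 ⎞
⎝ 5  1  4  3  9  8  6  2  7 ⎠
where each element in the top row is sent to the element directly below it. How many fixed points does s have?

0

No element satisfies s(x) = x, so there are 0 fixed points.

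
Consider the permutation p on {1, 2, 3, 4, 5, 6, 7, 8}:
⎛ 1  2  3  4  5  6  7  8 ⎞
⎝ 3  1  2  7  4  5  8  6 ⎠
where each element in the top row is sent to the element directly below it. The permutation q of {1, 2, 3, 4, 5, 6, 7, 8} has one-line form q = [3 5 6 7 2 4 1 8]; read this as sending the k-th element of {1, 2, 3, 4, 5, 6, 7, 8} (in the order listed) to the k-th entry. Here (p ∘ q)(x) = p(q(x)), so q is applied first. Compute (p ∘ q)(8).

6

First apply q: q(8) = 8, then p(8) = 6. Thus (p ∘ q)(8) = 6.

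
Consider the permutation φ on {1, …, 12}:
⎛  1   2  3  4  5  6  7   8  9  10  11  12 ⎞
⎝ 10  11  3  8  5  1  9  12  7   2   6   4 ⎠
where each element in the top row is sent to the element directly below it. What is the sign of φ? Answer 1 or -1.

In disjoint-cycle form the cycle lengths are 5, 3, 2, 1, 1.
A cycle is odd iff its length is even; φ has 1 even-length cycle, so sgn(φ) = (−1)^1 and φ is odd.

-1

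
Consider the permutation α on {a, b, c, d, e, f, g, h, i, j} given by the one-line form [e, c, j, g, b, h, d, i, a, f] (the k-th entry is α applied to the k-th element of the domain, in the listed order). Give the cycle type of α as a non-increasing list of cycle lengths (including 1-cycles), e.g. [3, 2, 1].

[8, 2]

The disjoint cycles are (a, e, b, c, j, f, h, i)(d, g), with lengths 8, 2 in non-increasing order.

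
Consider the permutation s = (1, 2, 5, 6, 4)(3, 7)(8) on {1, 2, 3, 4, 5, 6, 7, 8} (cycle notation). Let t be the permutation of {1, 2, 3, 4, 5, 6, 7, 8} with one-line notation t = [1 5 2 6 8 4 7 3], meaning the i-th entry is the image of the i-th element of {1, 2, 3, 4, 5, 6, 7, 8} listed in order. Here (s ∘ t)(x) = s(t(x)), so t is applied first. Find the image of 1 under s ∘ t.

First apply t: t(1) = 1, then s(1) = 2. Thus (s ∘ t)(1) = 2.

2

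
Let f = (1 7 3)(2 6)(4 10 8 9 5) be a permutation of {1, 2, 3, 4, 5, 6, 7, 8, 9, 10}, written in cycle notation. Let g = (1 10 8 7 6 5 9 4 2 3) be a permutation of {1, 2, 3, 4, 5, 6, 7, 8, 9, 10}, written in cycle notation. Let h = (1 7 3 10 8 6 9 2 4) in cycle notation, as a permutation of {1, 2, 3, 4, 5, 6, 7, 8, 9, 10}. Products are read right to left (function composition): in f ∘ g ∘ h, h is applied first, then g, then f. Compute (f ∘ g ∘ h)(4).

(f ∘ g ∘ h)(4) = f(g(h(4))). h(4) = 1, then g(1) = 10, then f(10) = 8, so the result is 8.

8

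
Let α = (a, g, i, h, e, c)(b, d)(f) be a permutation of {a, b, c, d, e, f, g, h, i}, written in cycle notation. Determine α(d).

b

Within (b, d), d ↦ b.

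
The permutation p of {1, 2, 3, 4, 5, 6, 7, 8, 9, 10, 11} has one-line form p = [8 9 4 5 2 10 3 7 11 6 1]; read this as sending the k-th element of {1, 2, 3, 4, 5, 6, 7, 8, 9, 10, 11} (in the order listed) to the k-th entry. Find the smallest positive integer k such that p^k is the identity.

The disjoint-cycle form of p has cycle lengths 9, 2.
The order of p is the least common multiple of its cycle lengths: lcm(9, 2) = 18.

18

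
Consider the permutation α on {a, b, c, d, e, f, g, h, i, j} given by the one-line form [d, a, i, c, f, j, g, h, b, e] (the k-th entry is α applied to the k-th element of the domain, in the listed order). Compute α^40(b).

b

Tracing b → a → … returns to b after 5 steps, so b lies in a 5-cycle (a d c i b).
On a 5-cycle, α^5 is the identity, so α^40 = α^0 there (40 ≡ 0 mod 5).
So α^40(b) = b.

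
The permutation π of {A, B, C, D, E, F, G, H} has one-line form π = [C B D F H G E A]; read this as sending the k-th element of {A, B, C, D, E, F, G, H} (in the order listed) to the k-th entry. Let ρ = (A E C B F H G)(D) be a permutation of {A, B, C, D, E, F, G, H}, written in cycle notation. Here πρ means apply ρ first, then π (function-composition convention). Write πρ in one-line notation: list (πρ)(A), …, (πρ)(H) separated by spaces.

H G B F D A C E

Chase each element through ρ then π: A → E → H; B → F → G; C → B → B; D → D → F; E → C → D; F → H → A; G → A → C; H → G → E.
So πρ in one-line form is H G B F D A C E.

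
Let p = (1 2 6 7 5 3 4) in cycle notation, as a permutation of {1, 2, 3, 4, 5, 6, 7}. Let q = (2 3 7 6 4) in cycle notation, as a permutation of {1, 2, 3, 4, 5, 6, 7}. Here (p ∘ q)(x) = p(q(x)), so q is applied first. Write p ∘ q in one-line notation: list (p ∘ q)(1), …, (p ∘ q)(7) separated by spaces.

(p ∘ q)(x) = p(q(x)). Computing each image: p(q(1)) = p(1) = 2, p(q(2)) = p(3) = 4, p(q(3)) = p(7) = 5, p(q(4)) = p(2) = 6, p(q(5)) = p(5) = 3, p(q(6)) = p(4) = 1, p(q(7)) = p(6) = 7.
Hence p ∘ q = [2 4 5 6 3 1 7].

2 4 5 6 3 1 7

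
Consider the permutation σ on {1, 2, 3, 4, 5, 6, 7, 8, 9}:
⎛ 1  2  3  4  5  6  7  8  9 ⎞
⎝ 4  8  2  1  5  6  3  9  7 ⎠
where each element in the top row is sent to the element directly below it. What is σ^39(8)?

Tracing 8 → 9 → … returns to 8 after 5 steps, so 8 lies in a 5-cycle (2 8 9 7 3).
Powers repeat with period 5 on this cycle, and 39 mod 5 = 4, so σ^39(8) = σ^4(8).
Advancing 4 steps from 8: 8 → 9 → 7 → 3 → 2.

2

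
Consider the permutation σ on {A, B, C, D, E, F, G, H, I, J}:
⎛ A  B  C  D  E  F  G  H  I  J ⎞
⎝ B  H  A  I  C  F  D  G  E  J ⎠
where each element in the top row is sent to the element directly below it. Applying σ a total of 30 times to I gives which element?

G

Tracing I → E → … returns to I after 8 steps, so I lies in an 8-cycle (A B H G D I E C).
Since the cycle has length 8, σ^30 acts on it the same as σ^6 (30 mod 8 = 6).
Advancing 6 steps from I: I → E → C → A → B → H → G.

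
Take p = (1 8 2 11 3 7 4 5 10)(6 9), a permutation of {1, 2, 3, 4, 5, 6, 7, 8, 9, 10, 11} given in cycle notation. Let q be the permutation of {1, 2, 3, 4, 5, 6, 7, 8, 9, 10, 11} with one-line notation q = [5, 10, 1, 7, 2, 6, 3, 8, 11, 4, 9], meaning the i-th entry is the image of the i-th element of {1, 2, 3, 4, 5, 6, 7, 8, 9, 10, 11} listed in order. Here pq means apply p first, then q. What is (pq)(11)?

1

First apply p: p(11) = 3, then q(3) = 1. Thus (pq)(11) = 1.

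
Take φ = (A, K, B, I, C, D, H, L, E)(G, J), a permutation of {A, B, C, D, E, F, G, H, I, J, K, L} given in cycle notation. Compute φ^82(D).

H

D lies in the 9-cycle (A, K, B, I, C, D, H, L, E).
Since the cycle has length 9, φ^82 acts on it the same as φ^1 (82 mod 9 = 1).
Stepping 1 place around the cycle: D → H.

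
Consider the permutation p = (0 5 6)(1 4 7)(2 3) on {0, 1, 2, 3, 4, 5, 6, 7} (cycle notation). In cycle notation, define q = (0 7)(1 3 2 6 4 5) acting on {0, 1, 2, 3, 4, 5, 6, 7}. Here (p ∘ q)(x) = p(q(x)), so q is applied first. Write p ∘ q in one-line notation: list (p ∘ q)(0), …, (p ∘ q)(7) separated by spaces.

1 2 0 3 6 4 7 5

(p ∘ q)(x) = p(q(x)). Computing each image: p(q(0)) = p(7) = 1, p(q(1)) = p(3) = 2, p(q(2)) = p(6) = 0, p(q(3)) = p(2) = 3, p(q(4)) = p(5) = 6, p(q(5)) = p(1) = 4, p(q(6)) = p(4) = 7, p(q(7)) = p(0) = 5.
Hence p ∘ q = [1 2 0 3 6 4 7 5].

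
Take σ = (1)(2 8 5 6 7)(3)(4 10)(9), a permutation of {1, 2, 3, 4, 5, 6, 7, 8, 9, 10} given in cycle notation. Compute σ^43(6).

8

6 lies in the 5-cycle (2 8 5 6 7).
Since the cycle has length 5, σ^43 acts on it the same as σ^3 (43 mod 5 = 3).
Stepping 3 places around the cycle: 6 → 7 → 2 → 8.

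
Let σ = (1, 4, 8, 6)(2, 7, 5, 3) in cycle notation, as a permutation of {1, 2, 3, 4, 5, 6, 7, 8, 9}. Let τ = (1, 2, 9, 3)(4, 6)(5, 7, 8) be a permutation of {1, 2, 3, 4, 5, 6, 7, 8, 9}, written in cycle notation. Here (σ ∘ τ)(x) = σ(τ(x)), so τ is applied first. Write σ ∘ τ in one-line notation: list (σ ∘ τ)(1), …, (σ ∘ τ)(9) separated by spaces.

7 9 4 1 5 8 6 3 2

(σ ∘ τ)(x) = σ(τ(x)). Computing each image: σ(τ(1)) = σ(2) = 7, σ(τ(2)) = σ(9) = 9, σ(τ(3)) = σ(1) = 4, σ(τ(4)) = σ(6) = 1, σ(τ(5)) = σ(7) = 5, σ(τ(6)) = σ(4) = 8, σ(τ(7)) = σ(8) = 6, σ(τ(8)) = σ(5) = 3, σ(τ(9)) = σ(3) = 2.
Hence σ ∘ τ = [7 9 4 1 5 8 6 3 2].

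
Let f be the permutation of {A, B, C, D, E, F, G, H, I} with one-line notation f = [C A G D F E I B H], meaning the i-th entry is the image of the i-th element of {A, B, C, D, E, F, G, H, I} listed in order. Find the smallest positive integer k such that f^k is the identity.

6

The disjoint-cycle form of f has cycle lengths 6, 2, 1.
Since disjoint cycles commute, ord(f) = lcm(6, 2) = 6.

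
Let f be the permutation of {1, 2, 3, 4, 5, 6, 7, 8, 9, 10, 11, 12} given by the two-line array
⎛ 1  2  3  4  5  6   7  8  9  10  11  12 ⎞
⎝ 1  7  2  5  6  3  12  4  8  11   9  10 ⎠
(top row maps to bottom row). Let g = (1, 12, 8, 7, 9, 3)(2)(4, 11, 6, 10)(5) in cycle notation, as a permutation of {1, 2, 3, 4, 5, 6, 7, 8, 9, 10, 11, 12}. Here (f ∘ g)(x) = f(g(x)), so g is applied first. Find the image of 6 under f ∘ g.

11

First apply g: g(6) = 10, then f(10) = 11. Thus (f ∘ g)(6) = 11.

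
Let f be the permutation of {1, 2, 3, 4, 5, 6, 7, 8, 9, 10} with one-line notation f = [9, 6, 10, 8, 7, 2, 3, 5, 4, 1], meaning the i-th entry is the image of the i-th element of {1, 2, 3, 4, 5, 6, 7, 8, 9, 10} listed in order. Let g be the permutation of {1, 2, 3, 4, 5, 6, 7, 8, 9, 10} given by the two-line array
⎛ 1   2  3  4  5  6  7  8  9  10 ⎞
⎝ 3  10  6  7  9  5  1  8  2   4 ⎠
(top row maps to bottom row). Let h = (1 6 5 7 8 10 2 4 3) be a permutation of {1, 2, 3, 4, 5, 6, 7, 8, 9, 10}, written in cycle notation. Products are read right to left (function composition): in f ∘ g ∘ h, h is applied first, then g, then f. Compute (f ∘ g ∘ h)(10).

1

(f ∘ g ∘ h)(10) = f(g(h(10))). h(10) = 2, then g(2) = 10, then f(10) = 1, so the result is 1.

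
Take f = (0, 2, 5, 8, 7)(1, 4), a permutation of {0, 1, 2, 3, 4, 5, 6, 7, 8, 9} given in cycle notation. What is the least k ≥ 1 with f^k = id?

The disjoint cycles have lengths 5, 2, 1, 1, 1.
Since disjoint cycles commute, ord(f) = lcm(5, 2) = 10.

10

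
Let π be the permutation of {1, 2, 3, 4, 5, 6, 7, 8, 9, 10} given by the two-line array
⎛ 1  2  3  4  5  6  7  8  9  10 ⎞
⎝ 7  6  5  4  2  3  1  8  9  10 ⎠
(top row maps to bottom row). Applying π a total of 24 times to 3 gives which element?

Tracing 3 → 5 → … returns to 3 after 4 steps, so 3 lies in a 4-cycle (2, 6, 3, 5).
Since the cycle has length 4, π^24 acts on it the same as π^0 (24 mod 4 = 0).
So π^24(3) = 3.

3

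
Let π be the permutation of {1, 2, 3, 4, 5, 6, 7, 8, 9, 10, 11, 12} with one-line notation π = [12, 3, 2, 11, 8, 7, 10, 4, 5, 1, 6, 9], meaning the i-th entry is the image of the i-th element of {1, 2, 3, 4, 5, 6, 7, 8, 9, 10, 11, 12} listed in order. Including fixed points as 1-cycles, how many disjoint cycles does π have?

2

The cycle decomposition is (1 12 9 5 8 4 11 6 7 10)(2 3), which has 2 cycles (counting 1-cycles).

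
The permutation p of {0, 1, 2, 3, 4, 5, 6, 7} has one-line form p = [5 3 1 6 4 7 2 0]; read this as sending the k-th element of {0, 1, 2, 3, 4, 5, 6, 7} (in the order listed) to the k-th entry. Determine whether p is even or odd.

In disjoint-cycle form the cycle lengths are 4, 3, 1.
A cycle is odd iff its length is even; p has 1 even-length cycle, so sgn(p) = (−1)^1 and p is odd.

odd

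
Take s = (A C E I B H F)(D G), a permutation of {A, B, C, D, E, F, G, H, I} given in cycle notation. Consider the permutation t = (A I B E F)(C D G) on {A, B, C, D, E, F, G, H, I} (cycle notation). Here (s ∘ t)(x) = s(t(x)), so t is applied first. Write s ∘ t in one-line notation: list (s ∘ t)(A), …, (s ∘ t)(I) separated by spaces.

B I G D A C E F H

(s ∘ t)(x) = s(t(x)). Computing each image: s(t(A)) = s(I) = B, s(t(B)) = s(E) = I, s(t(C)) = s(D) = G, s(t(D)) = s(G) = D, s(t(E)) = s(F) = A, s(t(F)) = s(A) = C, s(t(G)) = s(C) = E, s(t(H)) = s(H) = F, s(t(I)) = s(B) = H.
Hence s ∘ t = [B I G D A C E F H].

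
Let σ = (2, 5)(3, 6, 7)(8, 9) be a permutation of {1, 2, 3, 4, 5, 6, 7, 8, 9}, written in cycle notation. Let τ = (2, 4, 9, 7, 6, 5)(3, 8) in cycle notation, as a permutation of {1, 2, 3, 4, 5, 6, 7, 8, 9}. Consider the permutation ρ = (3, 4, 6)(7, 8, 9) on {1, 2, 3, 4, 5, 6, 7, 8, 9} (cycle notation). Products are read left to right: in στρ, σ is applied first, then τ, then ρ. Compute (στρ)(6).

3

(στρ)(6) = ρ(τ(σ(6))). σ(6) = 7, then τ(7) = 6, then ρ(6) = 3, so the result is 3.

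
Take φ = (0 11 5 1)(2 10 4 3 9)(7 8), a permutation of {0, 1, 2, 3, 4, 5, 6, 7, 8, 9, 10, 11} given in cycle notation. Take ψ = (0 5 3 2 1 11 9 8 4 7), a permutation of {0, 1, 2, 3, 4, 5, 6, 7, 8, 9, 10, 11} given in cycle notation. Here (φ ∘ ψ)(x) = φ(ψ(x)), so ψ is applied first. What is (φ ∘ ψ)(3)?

10

ψ(3) = 2, then φ(2) = 10; composing gives (φ ∘ ψ)(3) = 10.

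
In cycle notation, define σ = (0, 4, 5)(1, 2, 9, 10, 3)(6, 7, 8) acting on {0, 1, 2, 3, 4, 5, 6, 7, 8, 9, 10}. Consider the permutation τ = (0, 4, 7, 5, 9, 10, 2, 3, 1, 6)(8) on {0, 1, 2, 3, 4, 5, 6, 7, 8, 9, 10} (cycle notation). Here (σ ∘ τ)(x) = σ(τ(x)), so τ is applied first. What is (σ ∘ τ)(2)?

(σ ∘ τ)(2) = σ(τ(2)). τ(2) = 3, then σ(3) = 1. So (σ ∘ τ)(2) = 1.

1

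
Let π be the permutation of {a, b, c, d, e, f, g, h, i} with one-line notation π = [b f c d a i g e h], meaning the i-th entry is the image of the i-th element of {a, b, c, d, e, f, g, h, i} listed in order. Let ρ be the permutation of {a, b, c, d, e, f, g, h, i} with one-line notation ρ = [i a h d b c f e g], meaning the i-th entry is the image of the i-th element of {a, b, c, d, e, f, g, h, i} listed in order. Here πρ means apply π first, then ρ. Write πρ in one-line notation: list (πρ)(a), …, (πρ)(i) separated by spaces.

Chase each element through π then ρ: a → b → a; b → f → c; c → c → h; d → d → d; e → a → i; f → i → g; g → g → f; h → e → b; i → h → e.
So πρ in one-line form is a c h d i g f b e.

a c h d i g f b e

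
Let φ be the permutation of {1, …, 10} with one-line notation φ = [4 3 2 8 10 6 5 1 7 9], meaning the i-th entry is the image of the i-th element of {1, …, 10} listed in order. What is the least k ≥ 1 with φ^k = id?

12

The disjoint-cycle form of φ has cycle lengths 4, 3, 2, 1.
Since disjoint cycles commute, ord(φ) = lcm(4, 3, 2) = 12.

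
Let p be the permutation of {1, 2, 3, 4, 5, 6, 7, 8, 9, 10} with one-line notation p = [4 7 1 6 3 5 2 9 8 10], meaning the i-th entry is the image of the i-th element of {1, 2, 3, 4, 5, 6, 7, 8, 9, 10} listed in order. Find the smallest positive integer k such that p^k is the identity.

Writing p as disjoint cycles, the cycle lengths are 5, 2, 2, 1.
The order is lcm(5, 2, 2) = 10.

10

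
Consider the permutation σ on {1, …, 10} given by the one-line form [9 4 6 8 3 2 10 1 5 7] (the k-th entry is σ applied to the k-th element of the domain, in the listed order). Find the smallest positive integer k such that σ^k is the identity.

8

Writing σ as disjoint cycles, the cycle lengths are 8, 2.
The order of σ is the least common multiple of its cycle lengths: lcm(8, 2) = 8.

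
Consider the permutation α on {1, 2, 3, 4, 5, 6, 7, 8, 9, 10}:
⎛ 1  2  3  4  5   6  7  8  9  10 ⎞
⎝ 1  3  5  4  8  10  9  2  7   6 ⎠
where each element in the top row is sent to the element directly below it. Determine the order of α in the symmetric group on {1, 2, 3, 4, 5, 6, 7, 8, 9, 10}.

Writing α as disjoint cycles, the cycle lengths are 4, 2, 2, 1, 1.
Since disjoint cycles commute, ord(α) = lcm(4, 2, 2) = 4.

4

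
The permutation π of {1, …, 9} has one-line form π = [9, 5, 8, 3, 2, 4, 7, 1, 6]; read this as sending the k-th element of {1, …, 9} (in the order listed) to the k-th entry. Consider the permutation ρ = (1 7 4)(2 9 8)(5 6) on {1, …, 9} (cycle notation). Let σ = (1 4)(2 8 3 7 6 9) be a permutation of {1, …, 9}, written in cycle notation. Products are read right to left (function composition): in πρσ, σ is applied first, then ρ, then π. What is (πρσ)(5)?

Apply the permutations in order: σ(5) = 5, then ρ(5) = 6, then π(6) = 4. So (πρσ)(5) = 4.

4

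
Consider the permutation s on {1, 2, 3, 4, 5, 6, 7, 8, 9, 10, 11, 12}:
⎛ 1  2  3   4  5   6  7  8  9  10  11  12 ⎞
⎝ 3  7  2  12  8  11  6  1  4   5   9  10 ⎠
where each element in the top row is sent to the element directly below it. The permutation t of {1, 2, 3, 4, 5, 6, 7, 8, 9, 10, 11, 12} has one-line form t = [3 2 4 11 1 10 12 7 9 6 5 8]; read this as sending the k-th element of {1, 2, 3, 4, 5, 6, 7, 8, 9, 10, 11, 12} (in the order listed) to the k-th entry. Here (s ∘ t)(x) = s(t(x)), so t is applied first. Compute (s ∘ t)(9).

4

t(9) = 9, then s(9) = 4; composing gives (s ∘ t)(9) = 4.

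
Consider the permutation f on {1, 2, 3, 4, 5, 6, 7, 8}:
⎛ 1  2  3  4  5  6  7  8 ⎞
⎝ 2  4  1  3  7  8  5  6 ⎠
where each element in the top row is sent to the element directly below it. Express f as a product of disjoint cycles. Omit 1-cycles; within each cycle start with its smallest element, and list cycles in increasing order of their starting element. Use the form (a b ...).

Iterating f from 1 gives 1 → 2 → 4 → 3 → 1; that is the 4-cycle (1 2 4 3).
Continuing from each remaining unvisited element yields (1 2 4 3)(5 7)(6 8).

(1 2 4 3)(5 7)(6 8)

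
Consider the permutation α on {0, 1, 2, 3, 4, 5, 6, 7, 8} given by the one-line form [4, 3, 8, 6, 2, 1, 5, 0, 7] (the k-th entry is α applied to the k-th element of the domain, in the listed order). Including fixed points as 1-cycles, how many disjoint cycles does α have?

2

The cycle decomposition is (0, 4, 2, 8, 7)(1, 3, 6, 5), which has 2 cycles (counting 1-cycles).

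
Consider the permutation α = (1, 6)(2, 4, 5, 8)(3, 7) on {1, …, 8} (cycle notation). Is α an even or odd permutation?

The cycle lengths are 4, 2, 2.
A cycle is odd iff its length is even; α has 3 even-length cycles, so sgn(α) = (−1)^3 and α is odd.

odd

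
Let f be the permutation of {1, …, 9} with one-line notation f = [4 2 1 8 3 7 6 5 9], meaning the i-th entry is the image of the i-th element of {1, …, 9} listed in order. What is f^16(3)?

Tracing 3 → 1 → … returns to 3 after 5 steps, so 3 lies in a 5-cycle (1, 4, 8, 5, 3).
On a 5-cycle, f^5 is the identity, so f^16 = f^1 there (16 ≡ 1 mod 5).
Advancing 1 step from 3: 3 → 1.

1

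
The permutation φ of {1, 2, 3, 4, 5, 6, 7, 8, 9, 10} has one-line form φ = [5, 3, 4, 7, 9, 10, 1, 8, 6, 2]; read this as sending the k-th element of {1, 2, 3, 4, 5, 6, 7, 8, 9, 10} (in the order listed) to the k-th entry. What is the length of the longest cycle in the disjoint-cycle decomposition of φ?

Decomposing into disjoint cycles gives (1 5 9 6 10 2 3 4 7); the longest has length 9.

9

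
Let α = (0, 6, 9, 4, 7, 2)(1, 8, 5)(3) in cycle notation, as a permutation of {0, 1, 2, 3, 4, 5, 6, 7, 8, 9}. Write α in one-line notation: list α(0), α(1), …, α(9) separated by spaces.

Each element maps to the next entry in its cycle (wrapping to the front): 0↦6, 1↦8, 2↦0, 3↦3, 4↦7, 5↦1, 6↦9, 7↦2, 8↦5, 9↦4.
So the one-line form is 6 8 0 3 7 1 9 2 5 4.

6 8 0 3 7 1 9 2 5 4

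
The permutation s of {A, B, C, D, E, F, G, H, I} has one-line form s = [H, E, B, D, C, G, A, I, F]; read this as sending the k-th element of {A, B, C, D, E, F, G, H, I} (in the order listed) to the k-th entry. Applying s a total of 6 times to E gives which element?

Tracing E → C → … returns to E after 3 steps, so E lies in a 3-cycle (B E C).
Since the cycle has length 3, s^6 acts on it the same as s^0 (6 mod 3 = 0).
So s^6(E) = E.

E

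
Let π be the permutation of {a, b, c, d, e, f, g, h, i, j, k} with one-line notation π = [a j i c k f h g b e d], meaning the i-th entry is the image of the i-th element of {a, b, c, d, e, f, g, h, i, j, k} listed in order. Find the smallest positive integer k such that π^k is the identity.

Writing π as disjoint cycles, the cycle lengths are 7, 2, 1, 1.
The order is lcm(7, 2) = 14.

14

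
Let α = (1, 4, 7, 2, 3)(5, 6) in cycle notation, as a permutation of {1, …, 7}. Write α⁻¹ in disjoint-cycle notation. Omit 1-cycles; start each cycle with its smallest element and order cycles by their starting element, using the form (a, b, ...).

(1, 3, 2, 7, 4)(5, 6)

The inverse reverses each cycle.
After reversing and putting each cycle's least element first, α⁻¹ = (1, 3, 2, 7, 4)(5, 6).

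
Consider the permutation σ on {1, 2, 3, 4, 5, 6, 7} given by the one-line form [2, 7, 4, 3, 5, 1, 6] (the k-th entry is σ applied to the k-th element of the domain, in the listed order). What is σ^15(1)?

Tracing 1 → 2 → … returns to 1 after 4 steps, so 1 lies in a 4-cycle (1, 2, 7, 6).
Powers repeat with period 4 on this cycle, and 15 mod 4 = 3, so σ^15(1) = σ^3(1).
Advancing 3 steps from 1: 1 → 2 → 7 → 6.

6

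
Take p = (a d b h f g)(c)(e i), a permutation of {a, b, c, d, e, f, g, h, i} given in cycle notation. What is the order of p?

6

The disjoint cycles have lengths 6, 2, 1.
Since disjoint cycles commute, ord(p) = lcm(6, 2) = 6.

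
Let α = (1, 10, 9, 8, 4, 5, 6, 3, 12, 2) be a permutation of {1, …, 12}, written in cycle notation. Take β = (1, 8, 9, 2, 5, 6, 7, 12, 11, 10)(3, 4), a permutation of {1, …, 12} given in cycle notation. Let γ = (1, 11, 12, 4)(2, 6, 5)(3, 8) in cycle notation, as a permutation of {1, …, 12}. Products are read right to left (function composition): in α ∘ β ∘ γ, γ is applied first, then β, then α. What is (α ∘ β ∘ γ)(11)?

Apply the permutations in order: γ(11) = 12, then β(12) = 11, then α(11) = 11. So (α ∘ β ∘ γ)(11) = 11.

11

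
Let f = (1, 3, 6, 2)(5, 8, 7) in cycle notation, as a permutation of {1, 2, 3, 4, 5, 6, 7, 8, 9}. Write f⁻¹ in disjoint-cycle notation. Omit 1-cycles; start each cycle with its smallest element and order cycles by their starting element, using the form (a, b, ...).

The inverse reverses each cycle.
Reversing each cycle of f and rotating so the smallest element leads gives (1, 2, 6, 3)(5, 7, 8).

(1, 2, 6, 3)(5, 7, 8)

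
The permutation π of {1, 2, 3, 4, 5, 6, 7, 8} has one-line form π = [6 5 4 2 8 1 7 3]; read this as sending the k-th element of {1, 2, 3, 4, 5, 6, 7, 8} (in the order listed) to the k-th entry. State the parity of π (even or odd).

In disjoint-cycle form the cycle lengths are 5, 2, 1.
A cycle is odd iff its length is even; π has 1 even-length cycle, so sgn(π) = (−1)^1 and π is odd.

odd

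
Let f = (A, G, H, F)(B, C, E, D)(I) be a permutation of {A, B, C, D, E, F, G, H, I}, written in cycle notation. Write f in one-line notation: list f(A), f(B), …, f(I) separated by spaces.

Each element maps to the next entry in its cycle (wrapping to the front): A↦G, B↦C, C↦E, D↦B, E↦D, F↦A, G↦H, H↦F, I↦I.
Listing these in domain order gives G C E B D A H F I.

G C E B D A H F I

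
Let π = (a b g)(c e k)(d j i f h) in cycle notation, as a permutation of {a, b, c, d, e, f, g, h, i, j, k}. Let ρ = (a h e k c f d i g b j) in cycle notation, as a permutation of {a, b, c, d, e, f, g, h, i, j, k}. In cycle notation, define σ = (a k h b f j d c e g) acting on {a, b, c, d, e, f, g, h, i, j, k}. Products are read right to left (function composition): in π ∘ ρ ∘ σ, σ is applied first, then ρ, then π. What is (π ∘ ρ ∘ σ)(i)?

Chase i: σ(i) = i; ρ(i) = g; π(g) = a. Hence (π ∘ ρ ∘ σ)(i) = a.

a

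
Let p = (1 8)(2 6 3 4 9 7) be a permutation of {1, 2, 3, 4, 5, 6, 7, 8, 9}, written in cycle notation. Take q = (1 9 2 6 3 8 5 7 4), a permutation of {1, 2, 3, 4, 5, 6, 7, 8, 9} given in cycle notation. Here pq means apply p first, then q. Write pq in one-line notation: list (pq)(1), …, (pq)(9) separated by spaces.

5 3 1 2 7 8 6 9 4

For each element, apply p then q: 1 → 8 → 5; 2 → 6 → 3; 3 → 4 → 1; 4 → 9 → 2; 5 → 5 → 7; 6 → 3 → 8; 7 → 2 → 6; 8 → 1 → 9; 9 → 7 → 4.
So pq in one-line form is 5 3 1 2 7 8 6 9 4.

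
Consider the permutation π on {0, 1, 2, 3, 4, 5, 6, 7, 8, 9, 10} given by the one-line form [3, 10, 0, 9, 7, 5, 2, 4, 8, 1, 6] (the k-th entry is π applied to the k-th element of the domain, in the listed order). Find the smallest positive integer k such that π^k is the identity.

The disjoint-cycle form of π has cycle lengths 7, 2, 1, 1.
The order of π is the least common multiple of its cycle lengths: lcm(7, 2) = 14.

14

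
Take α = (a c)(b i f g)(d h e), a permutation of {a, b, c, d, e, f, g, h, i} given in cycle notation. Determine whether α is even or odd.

The cycle lengths are 4, 3, 2.
A cycle of length ℓ contributes ℓ−1 transpositions, so α is a product of 3 + 2 + 1 = 6 transpositions — even.

even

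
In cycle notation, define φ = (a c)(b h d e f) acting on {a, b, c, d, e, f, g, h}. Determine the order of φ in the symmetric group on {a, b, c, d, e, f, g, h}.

10

The cycle type of φ is (5, 2, 1).
Since disjoint cycles commute, ord(φ) = lcm(5, 2) = 10.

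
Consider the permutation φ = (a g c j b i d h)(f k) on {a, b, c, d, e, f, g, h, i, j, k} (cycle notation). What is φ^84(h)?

j

h lies in the 8-cycle (a g c j b i d h).
On an 8-cycle, φ^8 is the identity, so φ^84 = φ^4 there (84 ≡ 4 mod 8).
Advancing 4 steps from h: h → a → g → c → j.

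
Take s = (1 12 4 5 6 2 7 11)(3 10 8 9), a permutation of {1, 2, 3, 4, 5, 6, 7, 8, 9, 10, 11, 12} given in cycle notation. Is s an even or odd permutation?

even

The cycle lengths are 8, 4.
A cycle of length ℓ contributes ℓ−1 transpositions, so s is a product of 7 + 3 = 10 transpositions — even.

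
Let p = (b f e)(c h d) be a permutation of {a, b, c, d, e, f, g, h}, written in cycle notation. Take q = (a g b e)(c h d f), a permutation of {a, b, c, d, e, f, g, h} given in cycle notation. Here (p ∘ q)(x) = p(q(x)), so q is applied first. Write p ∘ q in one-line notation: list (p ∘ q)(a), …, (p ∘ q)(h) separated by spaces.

g b d e a h f c

Chase each element through q then p: a → g → g; b → e → b; c → h → d; d → f → e; e → a → a; f → c → h; g → b → f; h → d → c.
So p ∘ q in one-line form is g b d e a h f c.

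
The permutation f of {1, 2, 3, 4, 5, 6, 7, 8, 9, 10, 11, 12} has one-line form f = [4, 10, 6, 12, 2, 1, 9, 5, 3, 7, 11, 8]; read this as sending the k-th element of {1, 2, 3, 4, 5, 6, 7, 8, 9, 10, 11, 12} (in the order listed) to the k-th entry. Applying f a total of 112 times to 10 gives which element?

9

Tracing 10 → 7 → … returns to 10 after 11 steps, so 10 lies in an 11-cycle (1, 4, 12, 8, 5, 2, 10, 7, 9, 3, 6).
Powers repeat with period 11 on this cycle, and 112 mod 11 = 2, so f^112(10) = f^2(10).
Stepping 2 places around the cycle: 10 → 7 → 9.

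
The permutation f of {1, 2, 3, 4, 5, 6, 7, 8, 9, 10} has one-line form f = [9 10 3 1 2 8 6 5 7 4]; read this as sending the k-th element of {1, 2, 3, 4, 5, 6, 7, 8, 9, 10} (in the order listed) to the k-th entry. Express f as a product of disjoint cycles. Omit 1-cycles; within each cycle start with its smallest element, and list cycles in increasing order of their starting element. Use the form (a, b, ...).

(1, 9, 7, 6, 8, 5, 2, 10, 4)

Iterating f from 1 gives 1 → 9 → 7 → 6 → 8 → 5 → 2 → 10 → 4 → 1; that is the 9-cycle (1, 9, 7, 6, 8, 5, 2, 10, 4).
Repeating from the next unused element and collecting all non-trivial cycles gives (1, 9, 7, 6, 8, 5, 2, 10, 4).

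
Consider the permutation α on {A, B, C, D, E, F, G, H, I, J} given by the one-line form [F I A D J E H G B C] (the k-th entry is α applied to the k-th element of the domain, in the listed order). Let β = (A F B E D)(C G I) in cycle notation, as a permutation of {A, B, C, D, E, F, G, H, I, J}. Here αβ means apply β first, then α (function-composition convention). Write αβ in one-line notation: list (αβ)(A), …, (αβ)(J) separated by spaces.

(αβ)(x) = α(β(x)). Computing each image: α(β(A)) = α(F) = E, α(β(B)) = α(E) = J, α(β(C)) = α(G) = H, α(β(D)) = α(A) = F, α(β(E)) = α(D) = D, α(β(F)) = α(B) = I, α(β(G)) = α(I) = B, α(β(H)) = α(H) = G, α(β(I)) = α(C) = A, α(β(J)) = α(J) = C.
Hence αβ = [E J H F D I B G A C].

E J H F D I B G A C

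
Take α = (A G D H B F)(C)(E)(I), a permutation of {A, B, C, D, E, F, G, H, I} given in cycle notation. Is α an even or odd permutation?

odd

The cycle lengths are 6, 1, 1, 1.
A cycle of length ℓ contributes ℓ−1 transpositions, so α is a product of 5 transpositions — odd.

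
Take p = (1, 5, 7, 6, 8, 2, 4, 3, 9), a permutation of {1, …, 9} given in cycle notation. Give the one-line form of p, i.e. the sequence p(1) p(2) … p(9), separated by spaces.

5 4 9 3 7 8 6 2 1

Each element maps to the next entry in its cycle (wrapping to the front): 1↦5, 2↦4, 3↦9, 4↦3, 5↦7, 6↦8, 7↦6, 8↦2, 9↦1.
Listing these in domain order gives 5 4 9 3 7 8 6 2 1.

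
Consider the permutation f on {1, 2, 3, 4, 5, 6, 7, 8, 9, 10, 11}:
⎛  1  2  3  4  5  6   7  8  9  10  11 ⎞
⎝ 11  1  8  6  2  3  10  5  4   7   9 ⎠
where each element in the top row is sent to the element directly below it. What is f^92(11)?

Tracing 11 → 9 → … returns to 11 after 9 steps, so 11 lies in a 9-cycle (1 11 9 4 6 3 8 5 2).
Powers repeat with period 9 on this cycle, and 92 mod 9 = 2, so f^92(11) = f^2(11).
Stepping 2 places around the cycle: 11 → 9 → 4.

4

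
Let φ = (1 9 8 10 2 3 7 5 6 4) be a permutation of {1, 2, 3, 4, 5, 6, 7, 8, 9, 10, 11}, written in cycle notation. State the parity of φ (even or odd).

odd

The cycle lengths are 10, 1.
A cycle is odd iff its length is even; φ has 1 even-length cycle, so sgn(φ) = (−1)^1 and φ is odd.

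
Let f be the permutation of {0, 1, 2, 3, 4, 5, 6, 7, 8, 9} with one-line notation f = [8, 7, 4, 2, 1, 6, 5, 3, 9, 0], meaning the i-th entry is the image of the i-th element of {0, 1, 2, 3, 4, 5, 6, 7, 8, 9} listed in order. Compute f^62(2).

Tracing 2 → 4 → … returns to 2 after 5 steps, so 2 lies in a 5-cycle (1 7 3 2 4).
On a 5-cycle, f^5 is the identity, so f^62 = f^2 there (62 ≡ 2 mod 5).
Stepping 2 places around the cycle: 2 → 4 → 1.

1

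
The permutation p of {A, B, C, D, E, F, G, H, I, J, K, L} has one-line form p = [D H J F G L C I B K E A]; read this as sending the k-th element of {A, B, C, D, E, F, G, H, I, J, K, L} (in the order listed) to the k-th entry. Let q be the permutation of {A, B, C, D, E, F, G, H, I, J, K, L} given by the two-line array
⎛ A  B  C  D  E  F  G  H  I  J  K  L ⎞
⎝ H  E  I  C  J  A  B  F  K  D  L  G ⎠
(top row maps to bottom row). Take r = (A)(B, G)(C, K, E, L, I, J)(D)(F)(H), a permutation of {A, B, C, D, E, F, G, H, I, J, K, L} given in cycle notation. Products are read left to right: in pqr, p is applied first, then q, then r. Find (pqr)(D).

A

Chase D: p(D) = F; q(F) = A; r(A) = A. Hence (pqr)(D) = A.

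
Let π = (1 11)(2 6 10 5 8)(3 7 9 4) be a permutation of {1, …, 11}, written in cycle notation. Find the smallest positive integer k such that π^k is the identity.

The disjoint cycles have lengths 5, 4, 2.
Since disjoint cycles commute, ord(π) = lcm(5, 4, 2) = 20.

20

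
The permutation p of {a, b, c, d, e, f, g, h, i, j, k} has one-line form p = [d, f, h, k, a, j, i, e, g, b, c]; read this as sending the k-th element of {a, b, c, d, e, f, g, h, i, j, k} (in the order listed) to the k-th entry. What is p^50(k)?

h

Tracing k → c → … returns to k after 6 steps, so k lies in a 6-cycle (a d k c h e).
Powers repeat with period 6 on this cycle, and 50 mod 6 = 2, so p^50(k) = p^2(k).
Stepping 2 places around the cycle: k → c → h.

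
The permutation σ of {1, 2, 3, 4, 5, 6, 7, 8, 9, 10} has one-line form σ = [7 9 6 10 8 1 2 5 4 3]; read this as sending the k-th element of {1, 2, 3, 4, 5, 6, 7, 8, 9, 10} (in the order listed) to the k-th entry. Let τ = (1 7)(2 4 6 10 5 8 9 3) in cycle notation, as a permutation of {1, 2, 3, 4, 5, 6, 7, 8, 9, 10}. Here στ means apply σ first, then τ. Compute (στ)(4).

σ(4) = 10, then τ(10) = 5; composing gives (στ)(4) = 5.

5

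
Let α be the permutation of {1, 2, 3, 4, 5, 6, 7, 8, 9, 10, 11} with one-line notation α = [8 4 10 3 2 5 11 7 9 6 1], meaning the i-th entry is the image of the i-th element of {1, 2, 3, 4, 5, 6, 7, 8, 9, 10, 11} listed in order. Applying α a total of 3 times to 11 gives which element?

7

Tracing 11 → 1 → … returns to 11 after 4 steps, so 11 lies in a 4-cycle (1 8 7 11).
Advancing 3 steps from 11: 11 → 1 → 8 → 7.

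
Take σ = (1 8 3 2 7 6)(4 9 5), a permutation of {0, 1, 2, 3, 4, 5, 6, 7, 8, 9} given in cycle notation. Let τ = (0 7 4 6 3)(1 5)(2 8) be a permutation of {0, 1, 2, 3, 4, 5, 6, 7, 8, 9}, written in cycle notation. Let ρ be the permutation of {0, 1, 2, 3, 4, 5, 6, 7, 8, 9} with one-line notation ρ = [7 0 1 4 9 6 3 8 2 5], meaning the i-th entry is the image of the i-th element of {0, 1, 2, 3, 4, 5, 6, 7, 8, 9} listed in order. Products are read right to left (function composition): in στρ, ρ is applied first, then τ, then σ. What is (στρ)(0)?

Apply the permutations in order: ρ(0) = 7, then τ(7) = 4, then σ(4) = 9. So (στρ)(0) = 9.

9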